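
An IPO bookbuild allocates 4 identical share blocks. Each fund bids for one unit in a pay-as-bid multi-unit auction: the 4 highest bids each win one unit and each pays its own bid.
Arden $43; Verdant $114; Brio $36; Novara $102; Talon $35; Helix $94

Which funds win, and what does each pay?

Bids ranked high→low: 114 (Verdant), 102 (Novara), 94 (Helix), 43 (Arden), 36 (Brio), 35 (Talon)
Winners (4 units): Verdant, Novara, Helix, Arden.
Each winner pays its own bid: Verdant $114, Novara $102, Helix $94, Arden $43.

Verdant $114, Novara $102, Helix $94, Arden $43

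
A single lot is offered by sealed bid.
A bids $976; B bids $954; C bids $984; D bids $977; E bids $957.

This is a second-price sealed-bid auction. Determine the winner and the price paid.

Sorting bids: 984 (C) > 977 (D) > 976 (A) > 957 (E) > 954 (B)
C is highest; pays the second-highest bid, $977.

C pays $977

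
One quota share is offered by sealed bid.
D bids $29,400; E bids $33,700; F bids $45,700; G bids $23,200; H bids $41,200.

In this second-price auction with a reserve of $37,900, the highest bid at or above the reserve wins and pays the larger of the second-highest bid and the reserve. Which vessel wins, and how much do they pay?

Bids in order: 45,700 (F) > 41,200 (H) > 33,700 (E) > 29,400 (D) > 23,200 (G)
F has the top bid at or above the reserve ($45,700).
max(second-highest $41,200, reserve $37,900) = $41,200; the reserve does not bind.

F pays $41,200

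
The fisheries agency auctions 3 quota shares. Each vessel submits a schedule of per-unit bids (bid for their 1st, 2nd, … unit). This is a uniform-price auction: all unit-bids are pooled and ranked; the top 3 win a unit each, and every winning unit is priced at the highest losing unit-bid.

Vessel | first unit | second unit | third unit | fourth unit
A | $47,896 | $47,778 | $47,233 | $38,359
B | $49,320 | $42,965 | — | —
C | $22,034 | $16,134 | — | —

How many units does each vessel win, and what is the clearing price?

A 2, B 1; clearing price $47,233

All unit-bids, highest first — top 3: 49,320 (B-1), 47,896 (A-1), 47,778 (A-2)
The (k+1)-th unit-bid is $47,233.
Allocation: A 2, B 1.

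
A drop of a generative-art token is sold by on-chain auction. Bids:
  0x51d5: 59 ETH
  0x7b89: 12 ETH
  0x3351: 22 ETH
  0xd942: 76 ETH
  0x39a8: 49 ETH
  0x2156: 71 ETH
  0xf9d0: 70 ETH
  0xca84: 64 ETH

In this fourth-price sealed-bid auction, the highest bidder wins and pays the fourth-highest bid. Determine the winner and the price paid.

Fourth-price sealed-bid auction: the highest bidder wins and pays the fourth-highest bid.
Bids in order: 76 (0xd942) > 71 (0x2156) > 70 (0xf9d0) > 64 (0xca84) > 59 (0x51d5) > 49 (0x39a8) > …
0xd942 wins; payment is bid #4 in the ranking = 64 ETH.

0xd942 pays 64 ETH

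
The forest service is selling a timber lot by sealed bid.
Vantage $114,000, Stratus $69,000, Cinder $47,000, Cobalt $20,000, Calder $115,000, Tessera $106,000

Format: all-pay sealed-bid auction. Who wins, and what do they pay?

Calder pays $115,000

Bids in order: 115,000 (Calder) > 114,000 (Vantage) > 106,000 (Tessera) > 69,000 (Stratus) > 47,000 (Cinder) > 20,000 (Cobalt)
Calder wins with the top bid; all bids are sunk regardless.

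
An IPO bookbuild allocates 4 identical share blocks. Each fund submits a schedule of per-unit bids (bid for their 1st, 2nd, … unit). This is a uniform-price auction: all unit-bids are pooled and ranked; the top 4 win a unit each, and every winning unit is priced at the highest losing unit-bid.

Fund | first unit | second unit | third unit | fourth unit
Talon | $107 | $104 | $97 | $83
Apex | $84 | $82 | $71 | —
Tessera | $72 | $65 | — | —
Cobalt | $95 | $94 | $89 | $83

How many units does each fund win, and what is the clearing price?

Cobalt 1, Talon 3; clearing price $94

Pooled unit-bids ranked (top 4): 107 (Talon-1), 104 (Talon-2), 97 (Talon-3), 95 (Cobalt-1)
The (k+1)-th unit-bid is $94.
Allocation: Cobalt 1, Talon 3.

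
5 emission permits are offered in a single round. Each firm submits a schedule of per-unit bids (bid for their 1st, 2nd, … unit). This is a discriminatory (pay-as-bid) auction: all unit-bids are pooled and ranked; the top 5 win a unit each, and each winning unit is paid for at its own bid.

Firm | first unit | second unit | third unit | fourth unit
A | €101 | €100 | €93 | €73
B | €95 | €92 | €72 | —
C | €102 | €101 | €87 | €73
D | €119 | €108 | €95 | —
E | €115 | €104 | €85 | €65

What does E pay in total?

E pays €219

All unit-bids, highest first — top 5: 119 (D-1), 115 (E-1), 108 (D-2), 104 (E-2), 102 (C-1)
Next rejected bid: €101 (not a price — pay-as-bid).
E's winning unit-bids: 115 + 104 = €219.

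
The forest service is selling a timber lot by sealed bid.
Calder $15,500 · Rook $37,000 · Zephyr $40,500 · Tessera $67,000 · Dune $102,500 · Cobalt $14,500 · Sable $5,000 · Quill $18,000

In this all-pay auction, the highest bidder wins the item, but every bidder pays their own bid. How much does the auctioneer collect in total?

Total revenue: $300,000

Rule: the highest bidder wins the item, but every bidder pays their own bid.
Bids in order: 102,500 (Dune) > 67,000 (Tessera) > 40,500 (Zephyr) > 37,000 (Rook) > 18,000 (Quill) > 15,500 (Calder) > …
Dune wins with the top bid; all bids are sunk regardless.
Every bidder forfeits their bid regardless of winning.
Revenue = 15,500 + 37,000 + 40,500 + 67,000 + 102,500 + 14,500 + 5,000 + 18,000 = $300,000.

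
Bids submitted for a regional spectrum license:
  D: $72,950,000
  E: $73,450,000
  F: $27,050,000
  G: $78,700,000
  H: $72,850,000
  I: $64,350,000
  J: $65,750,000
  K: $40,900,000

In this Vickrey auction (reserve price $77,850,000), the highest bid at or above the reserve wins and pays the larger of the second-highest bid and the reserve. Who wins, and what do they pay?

G pays $77,850,000

Vickrey auction (reserve price $77,850,000): the highest bid at or above the reserve wins and pays the larger of the second-highest bid and the reserve.
Bids ranked: 78,700,000 (G) > 73,450,000 (E) > 72,950,000 (D) > 72,850,000 (H) > 65,750,000 (J) > 64,350,000 (I) > …
Highest eligible bid: G at $78,700,000.
Second-highest bid $73,450,000 is below the reserve $77,850,000, so the reserve binds → payment $77,850,000.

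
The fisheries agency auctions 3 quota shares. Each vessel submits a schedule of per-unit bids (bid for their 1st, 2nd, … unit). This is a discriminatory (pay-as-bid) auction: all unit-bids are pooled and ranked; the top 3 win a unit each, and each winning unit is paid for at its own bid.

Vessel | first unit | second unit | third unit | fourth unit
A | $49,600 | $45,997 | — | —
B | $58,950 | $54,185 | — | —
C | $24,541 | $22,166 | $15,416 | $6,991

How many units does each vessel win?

A 1, B 2

Pooled unit-bids ranked (top 3): 58,950 (B-1), 54,185 (B-2), 49,600 (A-1)
Next rejected bid: $45,997 (not a price — pay-as-bid).
Allocation: A 1, B 2.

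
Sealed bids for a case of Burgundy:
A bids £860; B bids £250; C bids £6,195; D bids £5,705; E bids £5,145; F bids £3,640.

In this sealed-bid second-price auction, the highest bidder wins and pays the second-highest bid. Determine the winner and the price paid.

C pays £5,705

Sorting bids: 6,195 (C) > 5,705 (D) > 5,145 (E) > 3,640 (F) > 860 (A) > 250 (B)
C is highest; pays the second-highest bid, £5,705.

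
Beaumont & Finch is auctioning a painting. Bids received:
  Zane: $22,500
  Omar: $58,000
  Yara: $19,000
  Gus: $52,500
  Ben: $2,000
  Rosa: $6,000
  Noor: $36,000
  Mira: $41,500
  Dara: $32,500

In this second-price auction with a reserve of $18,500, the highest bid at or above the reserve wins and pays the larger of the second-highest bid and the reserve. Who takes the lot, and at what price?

Second-price auction with a reserve of $18,500: the highest bid at or above the reserve wins and pays the larger of the second-highest bid and the reserve.
Bids in order: 58,000 (Omar) > 52,500 (Gus) > 41,500 (Mira) > 36,000 (Noor) > 32,500 (Dara) > 22,500 (Zane) > …
Omar has the top bid at or above the reserve ($58,000).
Second-highest bid $52,500 exceeds the reserve $18,500 → payment $52,500.

Omar pays $52,500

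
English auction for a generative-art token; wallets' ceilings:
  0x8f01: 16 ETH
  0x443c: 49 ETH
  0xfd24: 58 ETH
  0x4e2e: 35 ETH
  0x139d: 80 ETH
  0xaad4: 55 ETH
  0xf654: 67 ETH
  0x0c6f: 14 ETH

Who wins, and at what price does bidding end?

0x139d wins at 67 ETH

Limits in order: 80 (0x139d) > 67 (0xf654) > 58 (0xfd24) > 55 (0xaad4) > 49 (0x443c) > 35 (0x4e2e) > …
Once the price passes 67 ETH, only 0x139d is left; the hammer falls at 0xf654's limit of 67 ETH.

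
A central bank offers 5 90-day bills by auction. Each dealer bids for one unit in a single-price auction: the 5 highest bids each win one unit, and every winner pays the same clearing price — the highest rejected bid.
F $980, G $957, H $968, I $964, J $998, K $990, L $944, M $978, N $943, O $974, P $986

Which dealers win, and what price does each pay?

J, K, P, F, M; each pays $974

Bids ranked high→low: 998 (J), 990 (K), 986 (P), 980 (F), 978 (M), 974 (O), 968 (H), …
Top 5: J, K, P, F, M.
Clearing price = highest rejected bid = $974.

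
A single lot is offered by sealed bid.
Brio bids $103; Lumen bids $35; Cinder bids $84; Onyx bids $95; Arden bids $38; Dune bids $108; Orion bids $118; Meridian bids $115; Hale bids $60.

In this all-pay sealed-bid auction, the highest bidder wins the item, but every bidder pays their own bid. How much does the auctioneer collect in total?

All-pay sealed-bid auction: the highest bidder wins the item, but every bidder pays their own bid.
Bids ranked: 118 (Orion) > 115 (Meridian) > 108 (Dune) > 103 (Brio) > 95 (Onyx) > 84 (Cinder) > …
Orion wins with the top bid; all bids are sunk regardless.
Every bidder forfeits their bid regardless of winning.
Revenue = 103 + 35 + 84 + 95 + 38 + 108 + 118 + 115 + 60 = $756.

Total revenue: $756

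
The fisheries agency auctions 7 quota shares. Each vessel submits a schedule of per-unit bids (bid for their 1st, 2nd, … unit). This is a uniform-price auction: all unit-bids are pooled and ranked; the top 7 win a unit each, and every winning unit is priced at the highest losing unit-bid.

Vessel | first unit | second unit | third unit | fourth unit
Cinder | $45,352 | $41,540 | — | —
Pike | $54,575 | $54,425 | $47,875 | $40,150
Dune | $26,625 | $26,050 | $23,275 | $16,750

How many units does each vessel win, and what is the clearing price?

Cinder 2, Dune 1, Pike 4; clearing price $26,050

Pooled unit-bids ranked (top 7): 54,575 (Pike-1), 54,425 (Pike-2), 47,875 (Pike-3), 45,352 (Cinder-1), 41,540 (Cinder-2), 40,150 (Pike-4), 26,625 (Dune-1)
Highest rejected unit-bid = $26,050.
Allocation: Cinder 2, Dune 1, Pike 4.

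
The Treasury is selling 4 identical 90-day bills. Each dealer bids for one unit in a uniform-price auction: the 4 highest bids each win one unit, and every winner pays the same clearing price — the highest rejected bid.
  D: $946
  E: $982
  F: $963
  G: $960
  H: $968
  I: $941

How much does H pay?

H pays $946

Sorting: 982 (E), 968 (H), 963 (F), 960 (G), 946 (D), 941 (I)
Winners (4 units): E, H, F, G.
First losing bid is D's $946, which sets the uniform price.
H wins → pays $946.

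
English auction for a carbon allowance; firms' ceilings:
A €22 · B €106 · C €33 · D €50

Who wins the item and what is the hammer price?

B wins at €50

Sorting limits: 106 (B) > 50 (D) > 33 (C) > 22 (A)
Once the price passes €50, only B is left; the hammer falls at D's limit of €50.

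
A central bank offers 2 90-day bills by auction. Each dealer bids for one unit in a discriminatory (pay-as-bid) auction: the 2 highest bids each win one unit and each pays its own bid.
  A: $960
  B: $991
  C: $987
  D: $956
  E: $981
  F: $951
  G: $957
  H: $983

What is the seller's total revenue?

Sorting: 991 (B), 987 (C), 983 (H), 981 (E), …
The 2 highest are B, C.
Total revenue = 991 + 987 = $1,978.

Total revenue: $1,978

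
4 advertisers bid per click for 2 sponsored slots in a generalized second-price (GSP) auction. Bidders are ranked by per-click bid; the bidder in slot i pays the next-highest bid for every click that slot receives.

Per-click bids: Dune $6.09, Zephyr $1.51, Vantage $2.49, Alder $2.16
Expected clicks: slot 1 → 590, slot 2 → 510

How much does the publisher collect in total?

Total revenue: $2570.70

Ranked by bid: $6.09 (Dune) > $2.49 (Vantage) > $2.16 (Alder) > …
Slot 1: Dune pays $2.49 × 590 = $1469.10
Slot 2: Vantage pays $2.16 × 510 = $1101.60
Total = $2570.70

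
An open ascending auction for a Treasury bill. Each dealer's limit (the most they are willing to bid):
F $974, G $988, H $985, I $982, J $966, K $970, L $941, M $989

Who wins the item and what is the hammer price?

Limits in order: 989 (M) > 988 (G) > 985 (H) > 982 (I) > 974 (F) > 970 (K) > …
G is the last rival to drop out, at $988; M remains and wins at that price.

M wins at $988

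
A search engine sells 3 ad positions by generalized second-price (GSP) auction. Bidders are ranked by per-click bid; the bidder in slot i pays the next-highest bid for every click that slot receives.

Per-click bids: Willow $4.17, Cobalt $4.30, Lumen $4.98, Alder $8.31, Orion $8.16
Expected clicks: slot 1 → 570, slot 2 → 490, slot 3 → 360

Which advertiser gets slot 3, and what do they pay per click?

Lumen; $4.30 per click

Sorting advertisers: $8.31 (Alder) > $8.16 (Orion) > $4.98 (Lumen) > $4.30 (Cobalt) > …
Slot 3 goes to the third-ranked bidder, Lumen, who pays the next bid down: $4.30/click.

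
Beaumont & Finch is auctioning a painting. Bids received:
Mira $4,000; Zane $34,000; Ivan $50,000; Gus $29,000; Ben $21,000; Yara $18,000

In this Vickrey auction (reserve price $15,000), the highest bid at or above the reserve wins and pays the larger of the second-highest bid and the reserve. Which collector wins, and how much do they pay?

Bids in order: 50,000 (Ivan) > 34,000 (Zane) > 29,000 (Gus) > 21,000 (Ben) > 18,000 (Yara) > 4,000 (Mira)
Ivan has the top bid at or above the reserve ($50,000).
max(second-highest $34,000, reserve $15,000) = $34,000; the reserve does not bind.

Ivan pays $34,000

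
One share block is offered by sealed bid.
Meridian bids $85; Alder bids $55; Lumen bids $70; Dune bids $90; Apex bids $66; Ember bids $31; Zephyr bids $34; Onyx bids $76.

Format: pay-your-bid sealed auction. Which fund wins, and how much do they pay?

Rule: the highest bidder wins and pays their own bid.
Sorting bids: 90 (Dune) > 85 (Meridian) > 76 (Onyx) > 70 (Lumen) > 66 (Apex) > 55 (Alder) > …
Dune is highest → pays own bid, $90.

Dune pays $90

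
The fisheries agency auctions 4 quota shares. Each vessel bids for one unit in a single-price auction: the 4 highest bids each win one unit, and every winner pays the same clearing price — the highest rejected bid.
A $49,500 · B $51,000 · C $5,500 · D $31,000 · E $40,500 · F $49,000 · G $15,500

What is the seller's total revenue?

Ordering the bids: 51,000 (B), 49,500 (A), 49,000 (F), 40,500 (E), 31,000 (D), 15,500 (G), …
Top 4: B, A, F, E.
Clearing price = highest rejected bid = $31,000.
Total revenue = 4 × $31,000 = $124,000.

Total revenue: $124,000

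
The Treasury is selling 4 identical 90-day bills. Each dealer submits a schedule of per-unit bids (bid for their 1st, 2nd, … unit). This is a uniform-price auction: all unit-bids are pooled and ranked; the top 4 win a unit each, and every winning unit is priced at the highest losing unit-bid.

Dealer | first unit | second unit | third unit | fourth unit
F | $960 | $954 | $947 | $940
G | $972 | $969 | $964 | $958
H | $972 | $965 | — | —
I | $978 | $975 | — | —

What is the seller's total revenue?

Total revenue: $3,876

All unit-bids, highest first — top 4: 978 (I-1), 975 (I-2), 972 (G-1), 972 (H-1)
First bid not allocated: $969.
Allocation: G 1, H 1, I 2. Every unit priced at $969.
Revenue = 4 × 969 = $3,876.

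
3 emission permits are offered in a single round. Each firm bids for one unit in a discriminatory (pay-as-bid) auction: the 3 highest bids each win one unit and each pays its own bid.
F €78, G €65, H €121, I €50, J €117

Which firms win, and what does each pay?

Ordering the bids: 121 (H), 117 (J), 78 (F), 65 (G), 50 (I)
Top 3: H, J, F.
Each winner pays its own bid: H €121, J €117, F €78.

H €121, J €117, F €78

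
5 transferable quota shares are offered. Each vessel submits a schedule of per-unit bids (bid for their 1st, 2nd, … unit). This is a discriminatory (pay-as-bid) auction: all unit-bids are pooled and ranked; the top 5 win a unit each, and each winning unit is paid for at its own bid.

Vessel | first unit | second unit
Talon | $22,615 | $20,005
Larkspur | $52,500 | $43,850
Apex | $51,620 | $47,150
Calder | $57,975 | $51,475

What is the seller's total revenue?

All unit-bids, highest first — top 5: 57,975 (Calder-1), 52,500 (Larkspur-1), 51,620 (Apex-1), 51,475 (Calder-2), 47,150 (Apex-2)
Next rejected bid: $43,850 (not a price — pay-as-bid).
Each winning unit pays its own bid.
Revenue = 57,975 + 52,500 + 51,620 + 51,475 + 47,150 = $260,720.

Total revenue: $260,720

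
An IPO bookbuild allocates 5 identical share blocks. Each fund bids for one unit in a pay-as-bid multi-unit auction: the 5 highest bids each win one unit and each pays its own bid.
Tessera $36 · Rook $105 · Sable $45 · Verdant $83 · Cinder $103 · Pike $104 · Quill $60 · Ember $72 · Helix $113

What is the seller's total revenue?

Ordering the bids: 113 (Helix), 105 (Rook), 104 (Pike), 103 (Cinder), 83 (Verdant), 72 (Ember), 60 (Quill), …
The 5 highest are Helix, Rook, Pike, Cinder, Verdant.
Total revenue = 113 + 105 + 104 + 103 + 83 = $508.

Total revenue: $508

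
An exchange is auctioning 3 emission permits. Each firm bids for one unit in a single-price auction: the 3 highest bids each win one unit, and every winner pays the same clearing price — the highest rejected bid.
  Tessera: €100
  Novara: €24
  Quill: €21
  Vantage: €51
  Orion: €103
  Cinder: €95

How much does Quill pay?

Quill pays €0

Ordering the bids: 103 (Orion), 100 (Tessera), 95 (Cinder), 51 (Vantage), 24 (Novara), …
The 3 highest are Orion, Tessera, Cinder.
First losing bid is Vantage's €51, which sets the uniform price.
Quill does not win → pays €0.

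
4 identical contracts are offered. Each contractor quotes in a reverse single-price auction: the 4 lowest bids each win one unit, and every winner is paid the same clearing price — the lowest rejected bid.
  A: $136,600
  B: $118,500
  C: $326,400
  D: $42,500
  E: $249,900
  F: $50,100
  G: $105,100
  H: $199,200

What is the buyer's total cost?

Bids ranked low→high: 42,500 (D), 50,100 (F), 105,100 (G), 118,500 (B), 136,600 (A), 199,200 (H), …
The 4 lowest are D, F, G, B.
Clearing price = lowest rejected bid = $136,600.
Total cost = 4 × $136,600 = $546,400.

Total cost: $546,400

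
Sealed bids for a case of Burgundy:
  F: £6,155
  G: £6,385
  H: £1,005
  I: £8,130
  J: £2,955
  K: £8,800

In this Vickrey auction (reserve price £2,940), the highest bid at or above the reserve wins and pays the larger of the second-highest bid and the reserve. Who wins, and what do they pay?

K pays £8,130

Bids in order: 8,800 (K) > 8,130 (I) > 6,385 (G) > 6,155 (F) > 2,955 (J) > 1,005 (H)
K has the top bid at or above the reserve (£8,800).
Second-highest bid £8,130 exceeds the reserve £2,940 → payment £8,130.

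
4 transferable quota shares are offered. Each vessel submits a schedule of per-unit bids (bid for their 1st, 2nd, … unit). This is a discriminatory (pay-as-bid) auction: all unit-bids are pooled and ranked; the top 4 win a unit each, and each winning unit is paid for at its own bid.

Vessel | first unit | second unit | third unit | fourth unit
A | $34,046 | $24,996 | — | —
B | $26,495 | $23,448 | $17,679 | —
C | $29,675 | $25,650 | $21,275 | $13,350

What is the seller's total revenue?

Merging the schedules and taking the best 4: 34,046 (A-1), 29,675 (C-1), 26,495 (B-1), 25,650 (C-2)
Next rejected bid: $24,996 (not a price — pay-as-bid).
Each winning unit pays its own bid.
Revenue = 34,046 + 29,675 + 26,495 + 25,650 = $115,866.

Total revenue: $115,866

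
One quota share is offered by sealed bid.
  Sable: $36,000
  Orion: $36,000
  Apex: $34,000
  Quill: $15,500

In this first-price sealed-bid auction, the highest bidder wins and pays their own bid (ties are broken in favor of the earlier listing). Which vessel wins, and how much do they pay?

Rule: the highest bidder wins and pays their own bid.
Bids ranked: 36,000 (Sable) > 36,000 (Orion) > 34,000 (Apex) > 15,500 (Quill)
Sable and Orion tie at $36,000; tie-break gives it to Sable.
First-price: Sable pays what they bid, $36,000.

Sable pays $36,000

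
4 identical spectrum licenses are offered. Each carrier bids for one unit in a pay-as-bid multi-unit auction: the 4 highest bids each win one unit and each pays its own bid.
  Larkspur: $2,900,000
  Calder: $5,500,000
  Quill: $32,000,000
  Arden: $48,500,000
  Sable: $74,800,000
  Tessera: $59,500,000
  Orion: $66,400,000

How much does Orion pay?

Orion pays $66,400,000

Bids ranked high→low: 74,800,000 (Sable), 66,400,000 (Orion), 59,500,000 (Tessera), 48,500,000 (Arden), 32,000,000 (Quill), 5,500,000 (Calder), …
Winners (4 units): Sable, Orion, Tessera, Arden.
Orion wins → own bid $66,400,000.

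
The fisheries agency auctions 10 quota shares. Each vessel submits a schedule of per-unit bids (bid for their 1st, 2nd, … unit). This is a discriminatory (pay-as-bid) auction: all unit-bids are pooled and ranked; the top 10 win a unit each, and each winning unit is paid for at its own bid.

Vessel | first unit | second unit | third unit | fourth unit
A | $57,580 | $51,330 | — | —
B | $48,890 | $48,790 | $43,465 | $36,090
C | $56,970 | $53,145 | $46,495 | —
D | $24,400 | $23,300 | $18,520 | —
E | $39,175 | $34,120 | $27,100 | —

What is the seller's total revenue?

Total revenue: $481,930

Pooled unit-bids ranked (top 10): 57,580 (A-1), 56,970 (C-1), 53,145 (C-2), 51,330 (A-2), 48,890 (B-1), 48,790 (B-2), 46,495 (C-3), 43,465 (B-3), 39,175 (E-1), 36,090 (B-4)
Next rejected bid: $34,120 (not a price — pay-as-bid).
Each winning unit pays its own bid.
Revenue = 57,580 + 56,970 + 53,145 + 51,330 + 48,890 + 48,790 + 46,495 + 43,465 + 39,175 + 36,090 = $481,930.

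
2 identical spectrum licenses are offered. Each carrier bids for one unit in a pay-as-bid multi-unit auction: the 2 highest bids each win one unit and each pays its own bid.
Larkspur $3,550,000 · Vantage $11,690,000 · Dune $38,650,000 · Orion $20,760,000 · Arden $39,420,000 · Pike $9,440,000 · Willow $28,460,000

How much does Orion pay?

Ordering the bids: 39,420,000 (Arden), 38,650,000 (Dune), 28,460,000 (Willow), 20,760,000 (Orion), …
Winners (2 units): Arden, Dune.
Orion does not win → $0.

Orion pays $0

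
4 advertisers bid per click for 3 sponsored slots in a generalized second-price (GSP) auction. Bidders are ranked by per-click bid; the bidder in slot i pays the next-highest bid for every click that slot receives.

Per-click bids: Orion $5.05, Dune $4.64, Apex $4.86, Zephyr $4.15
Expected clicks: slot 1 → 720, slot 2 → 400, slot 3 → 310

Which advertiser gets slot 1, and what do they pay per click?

Orion; $4.86 per click

Sorting advertisers: $5.05 (Orion) > $4.86 (Apex) > $4.64 (Dune) > $4.15 (Zephyr)
Slot 1 goes to the first-ranked bidder, Orion, who pays the next bid down: $4.86/click.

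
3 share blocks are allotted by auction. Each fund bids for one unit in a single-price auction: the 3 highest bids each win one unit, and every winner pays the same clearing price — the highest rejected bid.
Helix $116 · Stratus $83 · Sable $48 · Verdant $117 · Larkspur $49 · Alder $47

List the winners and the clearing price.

Ordering the bids: 117 (Verdant), 116 (Helix), 83 (Stratus), 49 (Larkspur), 48 (Sable), …
Top 3: Verdant, Helix, Stratus.
First losing bid is Larkspur's $49, which sets the uniform price.

Verdant, Helix, Stratus; each pays $49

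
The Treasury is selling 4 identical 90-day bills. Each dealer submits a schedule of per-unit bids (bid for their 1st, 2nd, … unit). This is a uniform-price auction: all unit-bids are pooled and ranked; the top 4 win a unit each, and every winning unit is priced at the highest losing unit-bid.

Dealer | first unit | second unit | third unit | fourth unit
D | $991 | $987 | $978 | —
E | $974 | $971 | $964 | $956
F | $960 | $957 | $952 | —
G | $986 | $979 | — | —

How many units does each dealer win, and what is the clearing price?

Merging the schedules and taking the best 4: 991 (D-1), 987 (D-2), 986 (G-1), 979 (G-2)
First bid not allocated: $978.
Allocation: D 2, G 2.

D 2, G 2; clearing price $978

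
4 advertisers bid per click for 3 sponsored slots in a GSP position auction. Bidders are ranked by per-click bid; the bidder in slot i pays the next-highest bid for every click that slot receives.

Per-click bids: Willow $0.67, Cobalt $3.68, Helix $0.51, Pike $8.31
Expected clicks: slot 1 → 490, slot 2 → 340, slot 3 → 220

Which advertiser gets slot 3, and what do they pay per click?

Willow; $0.51 per click

Sorting advertisers: $8.31 (Pike) > $3.68 (Cobalt) > $0.67 (Willow) > $0.51 (Helix)
Slot 3 goes to the third-ranked bidder, Willow, who pays the next bid down: $0.51/click.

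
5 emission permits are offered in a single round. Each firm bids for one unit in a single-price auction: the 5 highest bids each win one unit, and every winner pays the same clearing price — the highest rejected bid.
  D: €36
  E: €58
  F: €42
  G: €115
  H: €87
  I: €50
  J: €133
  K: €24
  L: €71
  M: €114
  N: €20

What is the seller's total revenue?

Total revenue: €290

Bids ranked high→low: 133 (J), 115 (G), 114 (M), 87 (H), 71 (L), 58 (E), 50 (I), …
Winners (5 units): J, G, M, H, L.
Highest unsuccessful bid: €58 → clearing price.
Total revenue = 5 × €58 = €290.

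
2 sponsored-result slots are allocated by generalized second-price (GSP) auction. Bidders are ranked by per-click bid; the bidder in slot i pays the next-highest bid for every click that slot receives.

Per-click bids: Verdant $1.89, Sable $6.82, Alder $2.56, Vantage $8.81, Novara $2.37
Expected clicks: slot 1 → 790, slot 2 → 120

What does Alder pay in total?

Alder pays $0.00

Per-click bids in order: $8.81 (Vantage) > $6.82 (Sable) > $2.56 (Alder) > …
Alder ranks below slot 2 → no slot, pays nothing.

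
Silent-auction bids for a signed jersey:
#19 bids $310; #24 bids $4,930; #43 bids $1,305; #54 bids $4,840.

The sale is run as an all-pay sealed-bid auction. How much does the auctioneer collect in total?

Sorting bids: 4,930 (#24) > 4,840 (#54) > 1,305 (#43) > 310 (#19)
#24 wins with the top bid; all bids are sunk regardless.
Every bidder forfeits their bid regardless of winning.
Revenue = 310 + 4,930 + 1,305 + 4,840 = $11,385.

Total revenue: $11,385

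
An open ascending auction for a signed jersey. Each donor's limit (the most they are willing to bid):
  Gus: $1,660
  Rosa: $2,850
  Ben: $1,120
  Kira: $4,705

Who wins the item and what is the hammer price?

Limits in order: 4,705 (Kira) > 2,850 (Rosa) > 1,660 (Gus) > 1,120 (Ben)
Once the price passes $2,850, only Kira is left; the hammer falls at Rosa's limit of $2,850.

Kira wins at $2,850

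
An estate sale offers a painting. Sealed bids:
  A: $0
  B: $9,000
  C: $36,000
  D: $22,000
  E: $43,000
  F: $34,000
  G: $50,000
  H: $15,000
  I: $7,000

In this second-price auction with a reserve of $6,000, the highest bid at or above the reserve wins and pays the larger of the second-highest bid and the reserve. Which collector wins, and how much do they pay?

G pays $43,000

Sorting bids: 50,000 (G) > 43,000 (E) > 36,000 (C) > 34,000 (F) > 22,000 (D) > 15,000 (H) > …
G has the top bid at or above the reserve ($50,000).
max(second-highest $43,000, reserve $6,000) = $43,000; the reserve does not bind.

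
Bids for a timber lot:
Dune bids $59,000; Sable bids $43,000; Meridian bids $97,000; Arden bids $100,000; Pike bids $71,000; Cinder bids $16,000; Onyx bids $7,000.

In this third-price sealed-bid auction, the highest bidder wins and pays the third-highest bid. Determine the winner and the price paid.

Arden pays $71,000

Bids in order: 100,000 (Arden) > 97,000 (Meridian) > 71,000 (Pike) > 59,000 (Dune) > 43,000 (Sable) > 16,000 (Cinder) > …
Arden wins; payment is bid #3 in the ranking = $71,000.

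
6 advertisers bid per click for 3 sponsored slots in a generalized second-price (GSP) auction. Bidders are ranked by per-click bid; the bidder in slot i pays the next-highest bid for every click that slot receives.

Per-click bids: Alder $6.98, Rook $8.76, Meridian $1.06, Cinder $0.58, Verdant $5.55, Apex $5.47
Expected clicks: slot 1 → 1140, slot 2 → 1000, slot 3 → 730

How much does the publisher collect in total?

Total revenue: $17500.30

Sorting advertisers: $8.76 (Rook) > $6.98 (Alder) > $5.55 (Verdant) > $5.47 (Apex) > …
Slot 1: Rook pays $6.98 × 1140 = $7957.20
Slot 2: Alder pays $5.55 × 1000 = $5550.00
Slot 3: Verdant pays $5.47 × 730 = $3993.10
Total = $17500.30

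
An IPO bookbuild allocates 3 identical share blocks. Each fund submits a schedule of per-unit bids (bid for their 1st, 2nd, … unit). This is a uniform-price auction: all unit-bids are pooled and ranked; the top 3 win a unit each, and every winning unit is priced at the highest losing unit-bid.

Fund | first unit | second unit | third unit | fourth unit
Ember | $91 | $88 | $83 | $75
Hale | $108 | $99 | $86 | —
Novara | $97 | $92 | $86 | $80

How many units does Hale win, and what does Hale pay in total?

Pooled unit-bids ranked (top 3): 108 (Hale-1), 99 (Hale-2), 97 (Novara-1)
First bid not allocated: $92.
Hale wins 2 unit(s) at $92 each.

Hale: 2 units, pays $184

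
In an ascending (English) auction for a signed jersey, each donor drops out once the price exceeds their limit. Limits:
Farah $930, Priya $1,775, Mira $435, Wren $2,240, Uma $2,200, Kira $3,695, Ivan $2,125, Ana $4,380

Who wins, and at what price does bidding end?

Rule: the price rises until one bidder remains; the winner pays the price at which the last rival dropped out.
Limits in order: 4,380 (Ana) > 3,695 (Kira) > 2,240 (Wren) > 2,200 (Uma) > 2,125 (Ivan) > 1,775 (Priya) > …
Kira is the last rival to drop out, at $3,695; Ana remains and wins at that price.

Ana wins at $3,695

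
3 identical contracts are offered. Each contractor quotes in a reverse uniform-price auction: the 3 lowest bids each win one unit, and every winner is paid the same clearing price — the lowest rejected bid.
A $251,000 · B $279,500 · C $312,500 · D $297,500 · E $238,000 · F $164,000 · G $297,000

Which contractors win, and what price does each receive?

F, E, A; each is paid $279,500

Ordering the bids: 164,000 (F), 238,000 (E), 251,000 (A), 279,500 (B), 297,000 (G), …
The 3 lowest are F, E, A.
First losing bid is B's $279,500, which sets the uniform price.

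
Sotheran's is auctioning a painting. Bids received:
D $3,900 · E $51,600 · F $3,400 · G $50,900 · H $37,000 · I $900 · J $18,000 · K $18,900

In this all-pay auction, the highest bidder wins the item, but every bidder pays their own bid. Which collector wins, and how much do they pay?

E pays $51,600

All-pay auction: the highest bidder wins the item, but every bidder pays their own bid.
Sorting bids: 51,600 (E) > 50,900 (G) > 37,000 (H) > 18,900 (K) > 18,000 (J) > 3,900 (D) > …
E is highest and takes the item; every bidder forfeits their bid.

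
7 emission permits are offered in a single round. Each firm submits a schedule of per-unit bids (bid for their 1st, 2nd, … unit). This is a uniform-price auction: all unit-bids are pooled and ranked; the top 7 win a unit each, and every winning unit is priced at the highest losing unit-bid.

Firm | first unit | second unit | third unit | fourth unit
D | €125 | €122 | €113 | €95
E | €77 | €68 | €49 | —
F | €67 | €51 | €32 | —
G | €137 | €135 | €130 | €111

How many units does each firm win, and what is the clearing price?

All unit-bids, highest first — top 7: 137 (G-1), 135 (G-2), 130 (G-3), 125 (D-1), 122 (D-2), 113 (D-3), 111 (G-4)
First bid not allocated: €95.
Allocation: D 3, G 4.

D 3, G 4; clearing price €95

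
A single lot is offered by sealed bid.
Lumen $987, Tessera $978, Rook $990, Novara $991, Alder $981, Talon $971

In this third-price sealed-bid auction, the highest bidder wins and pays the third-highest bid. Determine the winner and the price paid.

Novara pays $987

Bids in order: 991 (Novara) > 990 (Rook) > 987 (Lumen) > 981 (Alder) > 978 (Tessera) > 971 (Talon)
Novara wins; payment is bid #3 in the ranking = $987.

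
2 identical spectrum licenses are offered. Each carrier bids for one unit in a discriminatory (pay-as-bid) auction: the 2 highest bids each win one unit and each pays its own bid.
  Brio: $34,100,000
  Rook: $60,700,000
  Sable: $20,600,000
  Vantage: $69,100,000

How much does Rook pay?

Bids ranked high→low: 69,100,000 (Vantage), 60,700,000 (Rook), 34,100,000 (Brio), 20,600,000 (Sable)
The 2 highest are Vantage, Rook.
Rook wins → own bid $60,700,000.

Rook pays $60,700,000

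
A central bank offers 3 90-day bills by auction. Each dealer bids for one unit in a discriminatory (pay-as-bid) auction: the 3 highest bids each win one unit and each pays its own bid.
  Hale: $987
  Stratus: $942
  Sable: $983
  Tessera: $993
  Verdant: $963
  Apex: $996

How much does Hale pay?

Hale pays $987

Bids ranked high→low: 996 (Apex), 993 (Tessera), 987 (Hale), 983 (Sable), 963 (Verdant), …
The 3 highest are Apex, Tessera, Hale.
Hale wins → own bid $987.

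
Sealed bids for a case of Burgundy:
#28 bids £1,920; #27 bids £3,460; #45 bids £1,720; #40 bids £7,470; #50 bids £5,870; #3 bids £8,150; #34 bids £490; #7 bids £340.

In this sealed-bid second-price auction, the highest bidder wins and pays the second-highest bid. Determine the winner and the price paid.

Bids in order: 8,150 (#3) > 7,470 (#40) > 5,870 (#50) > 3,460 (#27) > 1,920 (#28) > 1,720 (#45) > …
#3 wins with the highest bid; price is set by the runner-up at £7,470.

#3 pays £7,470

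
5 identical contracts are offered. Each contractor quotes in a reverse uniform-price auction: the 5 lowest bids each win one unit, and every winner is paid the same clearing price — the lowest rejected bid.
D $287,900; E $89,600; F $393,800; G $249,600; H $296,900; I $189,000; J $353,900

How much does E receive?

Sorting: 89,600 (E), 189,000 (I), 249,600 (G), 287,900 (D), 296,900 (H), 353,900 (J), 393,800 (F)
Winners (5 units): E, I, G, D, H.
First losing bid is J's $353,900, which sets the uniform price.
E wins → is paid $353,900.

E is paid $353,900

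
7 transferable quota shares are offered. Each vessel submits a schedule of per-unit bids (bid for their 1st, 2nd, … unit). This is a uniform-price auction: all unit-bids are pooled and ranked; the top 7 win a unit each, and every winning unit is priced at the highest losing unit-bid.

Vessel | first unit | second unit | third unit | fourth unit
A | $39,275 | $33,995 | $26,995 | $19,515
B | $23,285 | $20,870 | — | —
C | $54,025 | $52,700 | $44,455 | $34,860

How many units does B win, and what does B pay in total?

Pooled unit-bids ranked (top 7): 54,025 (C-1), 52,700 (C-2), 44,455 (C-3), 39,275 (A-1), 34,860 (C-4), 33,995 (A-2), 26,995 (A-3)
The (k+1)-th unit-bid is $23,285.
B wins 0 unit(s) at $23,285 each.

B: 0 units, pays $0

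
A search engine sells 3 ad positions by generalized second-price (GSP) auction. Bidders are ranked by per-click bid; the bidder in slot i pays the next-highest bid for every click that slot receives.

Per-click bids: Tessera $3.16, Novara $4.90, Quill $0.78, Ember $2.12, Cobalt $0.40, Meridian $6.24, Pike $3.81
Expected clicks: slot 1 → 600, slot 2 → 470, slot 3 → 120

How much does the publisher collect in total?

Sorting advertisers: $6.24 (Meridian) > $4.90 (Novara) > $3.81 (Pike) > $3.16 (Tessera) > …
Slot 1: Meridian pays $4.90 × 600 = $2940.00
Slot 2: Novara pays $3.81 × 470 = $1790.70
Slot 3: Pike pays $3.16 × 120 = $379.20
Total = $5109.90

Total revenue: $5109.90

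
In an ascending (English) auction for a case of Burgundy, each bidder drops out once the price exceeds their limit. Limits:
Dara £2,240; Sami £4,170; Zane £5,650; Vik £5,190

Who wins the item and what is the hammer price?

Zane wins at £5,190

Limits ranked: 5,650 (Zane) > 5,190 (Vik) > 4,170 (Sami) > 2,240 (Dara)
Bidding ends when Vik exits at £5,190; Zane takes it.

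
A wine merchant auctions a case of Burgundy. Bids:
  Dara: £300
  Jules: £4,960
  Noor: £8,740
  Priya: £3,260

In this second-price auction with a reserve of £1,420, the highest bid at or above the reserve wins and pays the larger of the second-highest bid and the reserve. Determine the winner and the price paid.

Second-price auction with a reserve of £1,420: the highest bid at or above the reserve wins and pays the larger of the second-highest bid and the reserve.
Sorting bids: 8,740 (Noor) > 4,960 (Jules) > 3,260 (Priya) > 300 (Dara)
Highest eligible bid: Noor at £8,740.
Second-highest bid £4,960 exceeds the reserve £1,420 → payment £4,960.

Noor pays £4,960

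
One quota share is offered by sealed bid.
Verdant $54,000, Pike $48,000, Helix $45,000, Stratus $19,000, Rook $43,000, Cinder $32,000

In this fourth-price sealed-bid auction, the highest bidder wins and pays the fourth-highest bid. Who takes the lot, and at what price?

Verdant pays $43,000

Bids in order: 54,000 (Verdant) > 48,000 (Pike) > 45,000 (Helix) > 43,000 (Rook) > 32,000 (Cinder) > 19,000 (Stratus)
Verdant is highest; pays the fourth-highest bid, $43,000.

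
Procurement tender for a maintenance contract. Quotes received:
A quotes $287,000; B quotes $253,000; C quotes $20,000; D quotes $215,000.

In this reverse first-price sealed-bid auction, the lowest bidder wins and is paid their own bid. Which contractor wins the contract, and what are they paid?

C is paid $20,000

Rule: the lowest bidder wins and is paid their own bid.
Sorting bids: 20,000 (C) < 215,000 (D) < 253,000 (B) < 287,000 (A)
C is lowest → is paid own bid, $20,000.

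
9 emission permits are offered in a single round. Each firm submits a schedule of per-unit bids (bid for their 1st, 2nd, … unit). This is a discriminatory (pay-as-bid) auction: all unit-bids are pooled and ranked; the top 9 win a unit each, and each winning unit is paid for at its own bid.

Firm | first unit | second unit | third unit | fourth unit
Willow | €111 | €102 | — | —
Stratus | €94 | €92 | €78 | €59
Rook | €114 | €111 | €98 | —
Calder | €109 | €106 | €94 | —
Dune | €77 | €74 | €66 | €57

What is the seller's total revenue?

Merging the schedules and taking the best 9: 114 (Rook-1), 111 (Willow-1), 111 (Rook-2), 109 (Calder-1), 106 (Calder-2), 102 (Willow-2), 98 (Rook-3), 94 (Stratus-1), 94 (Calder-3)
Next rejected bid: €92 (not a price — pay-as-bid).
Each winning unit pays its own bid.
Revenue = 114 + 111 + 111 + 109 + 106 + 102 + 98 + 94 + 94 = €939.

Total revenue: €939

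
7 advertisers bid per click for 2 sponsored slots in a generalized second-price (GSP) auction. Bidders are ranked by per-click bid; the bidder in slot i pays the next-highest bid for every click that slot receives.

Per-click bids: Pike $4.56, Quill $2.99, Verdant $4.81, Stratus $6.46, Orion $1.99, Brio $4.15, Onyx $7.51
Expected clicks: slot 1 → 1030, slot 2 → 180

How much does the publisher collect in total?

Total revenue: $7519.60

Sorting advertisers: $7.51 (Onyx) > $6.46 (Stratus) > $4.81 (Verdant) > …
Slot 1: Onyx pays $6.46 × 1030 = $6653.80
Slot 2: Stratus pays $4.81 × 180 = $865.80
Total = $7519.60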